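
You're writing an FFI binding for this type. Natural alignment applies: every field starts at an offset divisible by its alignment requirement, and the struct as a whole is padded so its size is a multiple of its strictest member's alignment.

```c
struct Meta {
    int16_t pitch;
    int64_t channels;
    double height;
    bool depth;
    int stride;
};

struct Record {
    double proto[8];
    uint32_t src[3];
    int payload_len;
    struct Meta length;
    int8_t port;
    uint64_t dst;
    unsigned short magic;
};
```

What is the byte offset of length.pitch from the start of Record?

80

Meta: pitch at 0 (size 2, align 2) → ends 2; pad 6 to align 8 for channels; channels at 8 (size 8, align 8) → ends 16; height at 16 (size 8, align 8) → ends 24; depth at 24 (size 1, align 1) → ends 25; pad 3 to align 4 for stride; stride at 28 (size 4, align 4) → ends 32; total 32 bytes, alignment 8
proto at 0 (size 64, align 8) → ends 64
src at 64 (size 12, align 4) → ends 76
payload_len at 76 (size 4, align 4) → ends 80
length at 80 (size 32, align 8) → ends 112
within Meta: pitch at 0
80 + 0 = 80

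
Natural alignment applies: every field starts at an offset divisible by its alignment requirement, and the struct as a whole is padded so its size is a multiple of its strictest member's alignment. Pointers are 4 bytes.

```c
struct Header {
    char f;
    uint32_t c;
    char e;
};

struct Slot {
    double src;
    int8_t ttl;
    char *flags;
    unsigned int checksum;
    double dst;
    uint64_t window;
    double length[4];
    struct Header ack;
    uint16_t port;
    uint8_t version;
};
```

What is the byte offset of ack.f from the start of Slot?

Header: f at 0 (size 1, align 1) → ends 1; pad 3 to align 4 for c; c at 4 (size 4, align 4) → ends 8; e at 8 (size 1, align 1) → ends 9; tail pad 3 to reach multiple of 4; total 12 bytes, alignment 4
src at 0 (size 8, align 8) → ends 8
ttl at 8 (size 1, align 1) → ends 9
pad 3 to align 4 for flags
flags at 12 (size 4, align 4) → ends 16
checksum at 16 (size 4, align 4) → ends 20
pad 4 to align 8 for dst
dst at 24 (size 8, align 8) → ends 32
window at 32 (size 8, align 8) → ends 40
length at 40 (size 32, align 8) → ends 72
ack at 72 (size 12, align 4) → ends 84
within Header: f at 0
72 + 0 = 72

72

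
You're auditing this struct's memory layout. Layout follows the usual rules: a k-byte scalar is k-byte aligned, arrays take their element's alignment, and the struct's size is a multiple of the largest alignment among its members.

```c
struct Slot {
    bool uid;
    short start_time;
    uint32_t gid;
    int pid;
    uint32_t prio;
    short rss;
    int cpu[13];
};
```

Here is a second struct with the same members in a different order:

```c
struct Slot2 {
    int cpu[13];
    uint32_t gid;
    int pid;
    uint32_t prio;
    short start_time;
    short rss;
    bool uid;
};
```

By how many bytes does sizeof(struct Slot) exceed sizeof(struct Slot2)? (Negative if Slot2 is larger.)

@0: uid [1B, align 1] → 1
+1 pad (align 2)
@2: start_time [2B, align 2] → 4
@4: gid [4B, align 4] → 8
@8: pid [4B, align 4] → 12
@12: prio [4B, align 4] → 16
@16: rss [2B, align 2] → 18
+2 pad (align 4)
@20: cpu [52B, align 4] → 72
size 72, align 4
— Slot2 —
@0: cpu [52B, align 4] → 52
@52: gid [4B, align 4] → 56
@56: pid [4B, align 4] → 60
@60: prio [4B, align 4] → 64
@64: start_time [2B, align 2] → 66
@66: rss [2B, align 2] → 68
@68: uid [1B, align 1] → 69
+3 tail pad (align 4)
size 72, align 4
72 − 72 = 0

0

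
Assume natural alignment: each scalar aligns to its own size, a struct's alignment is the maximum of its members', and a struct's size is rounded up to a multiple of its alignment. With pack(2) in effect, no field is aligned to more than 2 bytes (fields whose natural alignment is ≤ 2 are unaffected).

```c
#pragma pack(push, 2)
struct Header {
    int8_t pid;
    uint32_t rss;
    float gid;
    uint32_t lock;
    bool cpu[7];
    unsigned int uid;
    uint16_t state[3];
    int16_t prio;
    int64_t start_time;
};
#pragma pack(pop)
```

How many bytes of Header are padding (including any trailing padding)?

2

pid at 0 (size 1, align 1) → ends 1
pad 1 to align 2 for rss
rss at 2 (size 4, align 2) → ends 6
gid at 6 (size 4, align 2) → ends 10
lock at 10 (size 4, align 2) → ends 14
cpu at 14 (size 7, align 1) → ends 21
pad 1 to align 2 for uid
uid at 22 (size 4, align 2) → ends 26
state at 26 (size 6, align 2) → ends 32
prio at 32 (size 2, align 2) → ends 34
start_time at 34 (size 8, align 2) → ends 42
total 42 bytes, alignment 2
data bytes 40, size 42 → padding 2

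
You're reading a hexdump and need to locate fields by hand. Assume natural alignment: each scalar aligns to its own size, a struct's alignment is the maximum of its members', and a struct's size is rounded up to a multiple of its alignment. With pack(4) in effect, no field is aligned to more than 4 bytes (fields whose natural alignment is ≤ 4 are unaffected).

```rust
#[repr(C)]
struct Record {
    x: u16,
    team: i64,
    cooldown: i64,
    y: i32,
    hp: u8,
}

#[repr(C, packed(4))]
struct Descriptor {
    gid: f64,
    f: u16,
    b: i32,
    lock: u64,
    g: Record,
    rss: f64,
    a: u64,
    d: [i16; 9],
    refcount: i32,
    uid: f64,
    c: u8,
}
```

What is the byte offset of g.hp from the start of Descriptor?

52

Record: x at 0 (size 2, align 2) → ends 2; pad 6 to align 8 for team; team at 8 (size 8, align 8) → ends 16; cooldown at 16 (size 8, align 8) → ends 24; y at 24 (size 4, align 4) → ends 28; hp at 28 (size 1, align 1) → ends 29; tail pad 3 to reach multiple of 8; total 32 bytes, alignment 8
gid at 0 (size 8, align 4) → ends 8
f at 8 (size 2, align 2) → ends 10
pad 2 to align 4 for b
b at 12 (size 4, align 4) → ends 16
lock at 16 (size 8, align 4) → ends 24
g at 24 (size 32, align 4) → ends 56
within Record: hp at 28
24 + 28 = 52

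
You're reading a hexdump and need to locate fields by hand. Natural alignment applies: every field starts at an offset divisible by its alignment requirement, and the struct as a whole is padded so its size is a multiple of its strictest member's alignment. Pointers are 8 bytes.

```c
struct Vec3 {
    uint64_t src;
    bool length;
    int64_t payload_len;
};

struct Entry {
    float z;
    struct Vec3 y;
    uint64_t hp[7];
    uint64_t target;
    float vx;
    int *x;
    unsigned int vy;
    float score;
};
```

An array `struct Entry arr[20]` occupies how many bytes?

2400

Vec3: @0: src [8B, align 8] → 8; @8: length [1B, align 1] → 9; +7 pad (align 8); @16: payload_len [8B, align 8] → 24; size 24, align 8
@0: z [4B, align 4] → 4
+4 pad (align 8)
@8: y [24B, align 8] → 32
@32: hp [56B, align 8] → 88
@88: target [8B, align 8] → 96
@96: vx [4B, align 4] → 100
+4 pad (align 8)
@104: x [8B, align 8] → 112
@112: vy [4B, align 4] → 116
@116: score [4B, align 4] → 120
size 120, align 8
array of 20: 20 × 120 = 2400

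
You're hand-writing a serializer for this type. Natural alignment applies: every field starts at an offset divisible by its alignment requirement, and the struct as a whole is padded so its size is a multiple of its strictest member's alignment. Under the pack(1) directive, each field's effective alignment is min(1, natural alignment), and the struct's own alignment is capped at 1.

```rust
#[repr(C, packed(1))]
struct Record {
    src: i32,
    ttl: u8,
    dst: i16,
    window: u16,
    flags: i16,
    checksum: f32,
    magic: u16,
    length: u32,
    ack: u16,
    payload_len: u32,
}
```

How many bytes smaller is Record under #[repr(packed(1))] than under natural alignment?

5

natural layout:
  @0: src [4B, align 4] → 4
  @4: ttl [1B, align 1] → 5
  +1 pad (align 2)
  @6: dst [2B, align 2] → 8
  @8: window [2B, align 2] → 10
  @10: flags [2B, align 2] → 12
  @12: checksum [4B, align 4] → 16
  @16: magic [2B, align 2] → 18
  +2 pad (align 4)
  @20: length [4B, align 4] → 24
  @24: ack [2B, align 2] → 26
  +2 pad (align 4)
  @28: payload_len [4B, align 4] → 32
  size 32, align 4
packed(1) layout:
  @0: src [4B, align 1] → 4
  @4: ttl [1B, align 1] → 5
  @5: dst [2B, align 1] → 7
  @7: window [2B, align 1] → 9
  @9: flags [2B, align 1] → 11
  @11: checksum [4B, align 1] → 15
  @15: magic [2B, align 1] → 17
  @17: length [4B, align 1] → 21
  @21: ack [2B, align 1] → 23
  @23: payload_len [4B, align 1] → 27
  size 27, align 1
32 − 27 = 5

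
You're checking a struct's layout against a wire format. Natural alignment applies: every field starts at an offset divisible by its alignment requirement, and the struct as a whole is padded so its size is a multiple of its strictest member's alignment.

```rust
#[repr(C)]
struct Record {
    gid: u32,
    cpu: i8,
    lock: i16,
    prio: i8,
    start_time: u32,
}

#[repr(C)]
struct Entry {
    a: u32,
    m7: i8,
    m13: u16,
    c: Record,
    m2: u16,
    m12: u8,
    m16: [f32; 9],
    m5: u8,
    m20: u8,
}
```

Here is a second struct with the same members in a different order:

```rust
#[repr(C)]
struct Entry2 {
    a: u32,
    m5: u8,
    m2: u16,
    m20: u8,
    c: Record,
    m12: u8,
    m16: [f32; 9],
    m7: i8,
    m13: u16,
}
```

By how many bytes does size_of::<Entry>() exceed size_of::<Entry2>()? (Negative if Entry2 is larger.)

-4

Record: 0..4  gid  (4B, 4-aligned); 4..5  cpu  (1B, 1-aligned); 5..6  -- padding (1B); 6..8  lock  (2B, 2-aligned); 8..9  prio  (1B, 1-aligned); 9..12  -- padding (3B); 12..16  start_time  (4B, 4-aligned); sizeof = 16, alignof = 4
0..4  a  (4B, 4-aligned)
4..5  m7  (1B, 1-aligned)
5..6  -- padding (1B)
6..8  m13  (2B, 2-aligned)
8..24  c  (16B, 4-aligned)
24..26  m2  (2B, 2-aligned)
26..27  m12  (1B, 1-aligned)
27..28  -- padding (1B)
28..64  m16  (36B, 4-aligned)
64..65  m5  (1B, 1-aligned)
65..66  m20  (1B, 1-aligned)
66..68  -- tail padding (2B)
sizeof = 68, alignof = 4
— Entry2 —
0..4  a  (4B, 4-aligned)
4..5  m5  (1B, 1-aligned)
5..6  -- padding (1B)
6..8  m2  (2B, 2-aligned)
8..9  m20  (1B, 1-aligned)
9..12  -- padding (3B)
12..28  c  (16B, 4-aligned)
28..29  m12  (1B, 1-aligned)
29..32  -- padding (3B)
32..68  m16  (36B, 4-aligned)
68..69  m7  (1B, 1-aligned)
69..70  -- padding (1B)
70..72  m13  (2B, 2-aligned)
sizeof = 72, alignof = 4
68 − 72 = -4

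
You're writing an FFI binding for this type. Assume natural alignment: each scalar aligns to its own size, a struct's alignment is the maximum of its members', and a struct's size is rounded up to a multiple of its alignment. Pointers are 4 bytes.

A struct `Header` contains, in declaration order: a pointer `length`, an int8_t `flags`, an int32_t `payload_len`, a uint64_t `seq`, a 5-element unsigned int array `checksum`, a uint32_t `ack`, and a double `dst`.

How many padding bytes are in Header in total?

@0: length [4B, align 4] → 4
@4: flags [1B, align 1] → 5
+3 pad (align 4)
@8: payload_len [4B, align 4] → 12
+4 pad (align 8)
@16: seq [8B, align 8] → 24
@24: checksum [20B, align 4] → 44
@44: ack [4B, align 4] → 48
@48: dst [8B, align 8] → 56
size 56, align 8
data bytes 49, size 56 → padding 7

7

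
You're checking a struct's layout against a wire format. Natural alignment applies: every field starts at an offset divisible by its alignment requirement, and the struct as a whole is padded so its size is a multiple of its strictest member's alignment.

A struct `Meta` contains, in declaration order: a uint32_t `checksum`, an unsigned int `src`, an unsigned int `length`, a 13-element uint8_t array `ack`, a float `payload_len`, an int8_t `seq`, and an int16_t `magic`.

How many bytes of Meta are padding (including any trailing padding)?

checksum at 0 (size 4, align 4) → ends 4
src at 4 (size 4, align 4) → ends 8
length at 8 (size 4, align 4) → ends 12
ack at 12 (size 13, align 1) → ends 25
pad 3 to align 4 for payload_len
payload_len at 28 (size 4, align 4) → ends 32
seq at 32 (size 1, align 1) → ends 33
pad 1 to align 2 for magic
magic at 34 (size 2, align 2) → ends 36
total 36 bytes, alignment 4
data bytes 32, size 36 → padding 4

4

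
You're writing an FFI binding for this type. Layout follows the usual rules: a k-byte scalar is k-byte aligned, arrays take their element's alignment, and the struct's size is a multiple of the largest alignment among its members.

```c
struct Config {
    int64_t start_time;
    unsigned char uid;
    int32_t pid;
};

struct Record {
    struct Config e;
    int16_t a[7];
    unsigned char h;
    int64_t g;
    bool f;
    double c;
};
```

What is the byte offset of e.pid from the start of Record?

Config: start_time at 0 (size 8, align 8) → ends 8; uid at 8 (size 1, align 1) → ends 9; pad 3 to align 4 for pid; pid at 12 (size 4, align 4) → ends 16; total 16 bytes, alignment 8
e at 0 (size 16, align 8) → ends 16
within Config: pid at 12
0 + 12 = 12

12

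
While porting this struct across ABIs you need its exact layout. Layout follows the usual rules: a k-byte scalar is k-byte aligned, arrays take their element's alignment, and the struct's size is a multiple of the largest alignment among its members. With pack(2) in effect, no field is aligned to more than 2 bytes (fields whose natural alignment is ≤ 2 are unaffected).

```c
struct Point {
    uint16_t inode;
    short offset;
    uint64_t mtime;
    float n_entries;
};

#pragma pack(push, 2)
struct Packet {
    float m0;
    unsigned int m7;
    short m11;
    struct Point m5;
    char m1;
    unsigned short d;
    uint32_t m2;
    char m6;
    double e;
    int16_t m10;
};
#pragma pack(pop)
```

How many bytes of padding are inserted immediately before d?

1

Point: 0..2  inode  (2B, 2-aligned); 2..4  offset  (2B, 2-aligned); 4..8  -- padding (4B); 8..16  mtime  (8B, 8-aligned); 16..20  n_entries  (4B, 4-aligned); 20..24  -- tail padding (4B); sizeof = 24, alignof = 8
0..4  m0  (4B, 2-aligned)
4..8  m7  (4B, 2-aligned)
8..10  m11  (2B, 2-aligned)
10..34  m5  (24B, 2-aligned)
34..35  m1  (1B, 1-aligned)
35..36  -- padding (1B)
36..38  d  (2B, 2-aligned)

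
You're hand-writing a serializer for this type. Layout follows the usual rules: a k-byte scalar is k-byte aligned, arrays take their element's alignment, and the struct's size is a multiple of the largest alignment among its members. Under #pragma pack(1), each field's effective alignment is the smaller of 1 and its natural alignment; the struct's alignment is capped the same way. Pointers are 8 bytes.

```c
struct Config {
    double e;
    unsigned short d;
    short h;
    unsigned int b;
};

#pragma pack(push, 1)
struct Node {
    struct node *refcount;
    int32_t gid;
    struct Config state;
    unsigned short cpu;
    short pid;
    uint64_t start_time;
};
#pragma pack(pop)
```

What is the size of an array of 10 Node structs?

Config: @0: e [8B, align 8] → 8; @8: d [2B, align 2] → 10; @10: h [2B, align 2] → 12; @12: b [4B, align 4] → 16; size 16, align 8
@0: refcount [8B, align 1] → 8
@8: gid [4B, align 1] → 12
@12: state [16B, align 1] → 28
@28: cpu [2B, align 1] → 30
@30: pid [2B, align 1] → 32
@32: start_time [8B, align 1] → 40
size 40, align 1
array of 10: 10 × 40 = 400

400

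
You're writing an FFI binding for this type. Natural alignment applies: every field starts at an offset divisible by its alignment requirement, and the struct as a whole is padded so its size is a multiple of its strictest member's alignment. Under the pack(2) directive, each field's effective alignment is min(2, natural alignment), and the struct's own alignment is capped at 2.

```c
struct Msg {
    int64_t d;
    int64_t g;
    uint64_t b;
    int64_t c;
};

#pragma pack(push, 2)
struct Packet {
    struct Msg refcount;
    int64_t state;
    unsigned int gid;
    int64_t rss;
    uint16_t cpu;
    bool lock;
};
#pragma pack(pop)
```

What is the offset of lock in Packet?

54

Msg: @0: d [8B, align 8] → 8; @8: g [8B, align 8] → 16; @16: b [8B, align 8] → 24; @24: c [8B, align 8] → 32; size 32, align 8
@0: refcount [32B, align 2] → 32
@32: state [8B, align 2] → 40
@40: gid [4B, align 2] → 44
@44: rss [8B, align 2] → 52
@52: cpu [2B, align 2] → 54
@54: lock [1B, align 1] → 55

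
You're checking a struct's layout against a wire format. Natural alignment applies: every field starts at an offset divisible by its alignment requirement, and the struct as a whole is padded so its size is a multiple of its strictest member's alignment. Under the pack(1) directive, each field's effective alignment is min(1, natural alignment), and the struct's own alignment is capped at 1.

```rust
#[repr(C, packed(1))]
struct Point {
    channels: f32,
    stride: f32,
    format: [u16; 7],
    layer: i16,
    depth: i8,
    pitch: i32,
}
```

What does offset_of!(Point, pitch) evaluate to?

channels at 0 (size 4, align 1) → ends 4
stride at 4 (size 4, align 1) → ends 8
format at 8 (size 14, align 1) → ends 22
layer at 22 (size 2, align 1) → ends 24
depth at 24 (size 1, align 1) → ends 25
pitch at 25 (size 4, align 1) → ends 29

25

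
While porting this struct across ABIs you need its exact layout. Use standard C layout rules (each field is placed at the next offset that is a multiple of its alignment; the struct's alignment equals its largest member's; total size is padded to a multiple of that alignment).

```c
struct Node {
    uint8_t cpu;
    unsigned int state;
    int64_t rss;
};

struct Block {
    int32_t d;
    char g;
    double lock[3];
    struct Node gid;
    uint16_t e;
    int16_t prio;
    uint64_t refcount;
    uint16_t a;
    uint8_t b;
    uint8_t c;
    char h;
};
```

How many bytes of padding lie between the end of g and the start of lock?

Node: cpu at 0 (size 1, align 1) → ends 1; pad 3 to align 4 for state; state at 4 (size 4, align 4) → ends 8; rss at 8 (size 8, align 8) → ends 16; total 16 bytes, alignment 8
d at 0 (size 4, align 4) → ends 4
g at 4 (size 1, align 1) → ends 5
pad 3 to align 8 for lock
lock at 8 (size 24, align 8) → ends 32

3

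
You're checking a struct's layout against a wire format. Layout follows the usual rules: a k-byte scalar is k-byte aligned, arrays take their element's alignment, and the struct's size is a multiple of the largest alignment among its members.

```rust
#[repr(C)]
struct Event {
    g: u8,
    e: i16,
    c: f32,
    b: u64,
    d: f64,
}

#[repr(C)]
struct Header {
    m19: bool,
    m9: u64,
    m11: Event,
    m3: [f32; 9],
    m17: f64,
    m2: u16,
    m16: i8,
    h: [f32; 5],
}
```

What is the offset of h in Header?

92

Event: 0..1  g  (1B, 1-aligned); 1..2  -- padding (1B); 2..4  e  (2B, 2-aligned); 4..8  c  (4B, 4-aligned); 8..16  b  (8B, 8-aligned); 16..24  d  (8B, 8-aligned); sizeof = 24, alignof = 8
0..1  m19  (1B, 1-aligned)
1..8  -- padding (7B)
8..16  m9  (8B, 8-aligned)
16..40  m11  (24B, 8-aligned)
40..76  m3  (36B, 4-aligned)
76..80  -- padding (4B)
80..88  m17  (8B, 8-aligned)
88..90  m2  (2B, 2-aligned)
90..91  m16  (1B, 1-aligned)
91..92  -- padding (1B)
92..112  h  (20B, 4-aligned)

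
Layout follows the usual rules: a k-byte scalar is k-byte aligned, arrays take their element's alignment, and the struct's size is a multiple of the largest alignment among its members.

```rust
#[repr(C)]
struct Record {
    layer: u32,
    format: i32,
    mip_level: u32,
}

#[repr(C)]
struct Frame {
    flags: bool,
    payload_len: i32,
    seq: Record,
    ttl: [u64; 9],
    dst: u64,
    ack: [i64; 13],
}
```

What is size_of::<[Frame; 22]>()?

4576

Record: 0..4  layer  (4B, 4-aligned); 4..8  format  (4B, 4-aligned); 8..12  mip_level  (4B, 4-aligned); sizeof = 12, alignof = 4
0..1  flags  (1B, 1-aligned)
1..4  -- padding (3B)
4..8  payload_len  (4B, 4-aligned)
8..20  seq  (12B, 4-aligned)
20..24  -- padding (4B)
24..96  ttl  (72B, 8-aligned)
96..104  dst  (8B, 8-aligned)
104..208  ack  (104B, 8-aligned)
sizeof = 208, alignof = 8
array of 22: 22 × 208 = 4576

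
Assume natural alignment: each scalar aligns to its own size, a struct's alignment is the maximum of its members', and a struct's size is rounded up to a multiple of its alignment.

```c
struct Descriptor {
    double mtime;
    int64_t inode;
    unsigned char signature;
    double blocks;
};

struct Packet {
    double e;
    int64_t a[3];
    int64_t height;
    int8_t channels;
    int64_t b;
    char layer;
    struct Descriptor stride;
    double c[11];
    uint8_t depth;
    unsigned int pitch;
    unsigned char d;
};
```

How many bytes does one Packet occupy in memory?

200

Descriptor: mtime at 0 (size 8, align 8) → ends 8; inode at 8 (size 8, align 8) → ends 16; signature at 16 (size 1, align 1) → ends 17; pad 7 to align 8 for blocks; blocks at 24 (size 8, align 8) → ends 32; total 32 bytes, alignment 8
e at 0 (size 8, align 8) → ends 8
a at 8 (size 24, align 8) → ends 32
height at 32 (size 8, align 8) → ends 40
channels at 40 (size 1, align 1) → ends 41
pad 7 to align 8 for b
b at 48 (size 8, align 8) → ends 56
layer at 56 (size 1, align 1) → ends 57
pad 7 to align 8 for stride
stride at 64 (size 32, align 8) → ends 96
c at 96 (size 88, align 8) → ends 184
depth at 184 (size 1, align 1) → ends 185
pad 3 to align 4 for pitch
pitch at 188 (size 4, align 4) → ends 192
d at 192 (size 1, align 1) → ends 193
tail pad 7 to reach multiple of 8
total 200 bytes, alignment 8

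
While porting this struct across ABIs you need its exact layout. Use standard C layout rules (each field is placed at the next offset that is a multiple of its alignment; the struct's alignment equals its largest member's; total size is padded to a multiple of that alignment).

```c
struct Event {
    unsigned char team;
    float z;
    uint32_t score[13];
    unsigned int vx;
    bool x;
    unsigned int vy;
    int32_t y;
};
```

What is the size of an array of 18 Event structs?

1368

@0: team [1B, align 1] → 1
+3 pad (align 4)
@4: z [4B, align 4] → 8
@8: score [52B, align 4] → 60
@60: vx [4B, align 4] → 64
@64: x [1B, align 1] → 65
+3 pad (align 4)
@68: vy [4B, align 4] → 72
@72: y [4B, align 4] → 76
size 76, align 4
array of 18: 18 × 76 = 1368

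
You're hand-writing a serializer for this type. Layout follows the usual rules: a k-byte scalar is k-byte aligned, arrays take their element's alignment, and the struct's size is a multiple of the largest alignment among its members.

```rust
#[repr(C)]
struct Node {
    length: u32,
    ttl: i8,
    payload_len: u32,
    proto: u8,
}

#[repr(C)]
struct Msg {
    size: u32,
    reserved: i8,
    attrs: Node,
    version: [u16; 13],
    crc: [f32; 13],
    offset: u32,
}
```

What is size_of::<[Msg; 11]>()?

Node: length at 0 (size 4, align 4) → ends 4; ttl at 4 (size 1, align 1) → ends 5; pad 3 to align 4 for payload_len; payload_len at 8 (size 4, align 4) → ends 12; proto at 12 (size 1, align 1) → ends 13; tail pad 3 to reach multiple of 4; total 16 bytes, alignment 4
size at 0 (size 4, align 4) → ends 4
reserved at 4 (size 1, align 1) → ends 5
pad 3 to align 4 for attrs
attrs at 8 (size 16, align 4) → ends 24
version at 24 (size 26, align 2) → ends 50
pad 2 to align 4 for crc
crc at 52 (size 52, align 4) → ends 104
offset at 104 (size 4, align 4) → ends 108
total 108 bytes, alignment 4
array of 11: 11 × 108 = 1188

1188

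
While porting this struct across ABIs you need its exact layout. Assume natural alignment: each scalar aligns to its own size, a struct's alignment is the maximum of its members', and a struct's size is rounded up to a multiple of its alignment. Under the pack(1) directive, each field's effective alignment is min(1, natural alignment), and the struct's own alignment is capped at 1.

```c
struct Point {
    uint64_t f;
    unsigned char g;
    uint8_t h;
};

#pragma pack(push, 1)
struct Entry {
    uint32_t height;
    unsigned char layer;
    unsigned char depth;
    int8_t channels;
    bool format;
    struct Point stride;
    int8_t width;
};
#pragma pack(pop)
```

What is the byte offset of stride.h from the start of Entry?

Point: 0..8  f  (8B, 8-aligned); 8..9  g  (1B, 1-aligned); 9..10  h  (1B, 1-aligned); 10..16  -- tail padding (6B); sizeof = 16, alignof = 8
0..4  height  (4B, 1-aligned)
4..5  layer  (1B, 1-aligned)
5..6  depth  (1B, 1-aligned)
6..7  channels  (1B, 1-aligned)
7..8  format  (1B, 1-aligned)
8..24  stride  (16B, 1-aligned)
within Point: h at 9
8 + 9 = 17

17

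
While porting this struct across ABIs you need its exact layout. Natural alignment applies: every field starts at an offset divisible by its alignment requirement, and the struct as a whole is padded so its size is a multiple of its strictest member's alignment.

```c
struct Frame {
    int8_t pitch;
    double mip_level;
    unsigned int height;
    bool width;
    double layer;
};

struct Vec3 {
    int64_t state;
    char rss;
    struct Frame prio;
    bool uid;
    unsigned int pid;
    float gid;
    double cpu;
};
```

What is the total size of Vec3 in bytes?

Frame: 0..1  pitch  (1B, 1-aligned); 1..8  -- padding (7B); 8..16  mip_level  (8B, 8-aligned); 16..20  height  (4B, 4-aligned); 20..21  width  (1B, 1-aligned); 21..24  -- padding (3B); 24..32  layer  (8B, 8-aligned); sizeof = 32, alignof = 8
0..8  state  (8B, 8-aligned)
8..9  rss  (1B, 1-aligned)
9..16  -- padding (7B)
16..48  prio  (32B, 8-aligned)
48..49  uid  (1B, 1-aligned)
49..52  -- padding (3B)
52..56  pid  (4B, 4-aligned)
56..60  gid  (4B, 4-aligned)
60..64  -- padding (4B)
64..72  cpu  (8B, 8-aligned)
sizeof = 72, alignof = 8

72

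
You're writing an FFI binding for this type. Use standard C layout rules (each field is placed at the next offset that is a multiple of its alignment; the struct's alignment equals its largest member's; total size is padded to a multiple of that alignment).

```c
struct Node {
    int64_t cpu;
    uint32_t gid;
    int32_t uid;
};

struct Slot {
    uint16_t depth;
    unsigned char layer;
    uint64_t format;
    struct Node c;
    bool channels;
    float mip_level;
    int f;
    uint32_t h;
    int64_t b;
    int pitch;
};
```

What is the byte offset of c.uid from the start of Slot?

28

Node: cpu at 0 (size 8, align 8) → ends 8; gid at 8 (size 4, align 4) → ends 12; uid at 12 (size 4, align 4) → ends 16; total 16 bytes, alignment 8
depth at 0 (size 2, align 2) → ends 2
layer at 2 (size 1, align 1) → ends 3
pad 5 to align 8 for format
format at 8 (size 8, align 8) → ends 16
c at 16 (size 16, align 8) → ends 32
within Node: uid at 12
16 + 12 = 28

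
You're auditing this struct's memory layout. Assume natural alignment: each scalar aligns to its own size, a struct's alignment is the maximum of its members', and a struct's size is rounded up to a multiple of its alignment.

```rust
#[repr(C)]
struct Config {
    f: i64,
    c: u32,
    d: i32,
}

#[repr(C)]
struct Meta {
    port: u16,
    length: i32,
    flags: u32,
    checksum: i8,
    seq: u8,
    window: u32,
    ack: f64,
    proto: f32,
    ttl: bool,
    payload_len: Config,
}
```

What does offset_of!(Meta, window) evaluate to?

16

Config: f at 0 (size 8, align 8) → ends 8; c at 8 (size 4, align 4) → ends 12; d at 12 (size 4, align 4) → ends 16; total 16 bytes, alignment 8
port at 0 (size 2, align 2) → ends 2
pad 2 to align 4 for length
length at 4 (size 4, align 4) → ends 8
flags at 8 (size 4, align 4) → ends 12
checksum at 12 (size 1, align 1) → ends 13
seq at 13 (size 1, align 1) → ends 14
pad 2 to align 4 for window
window at 16 (size 4, align 4) → ends 20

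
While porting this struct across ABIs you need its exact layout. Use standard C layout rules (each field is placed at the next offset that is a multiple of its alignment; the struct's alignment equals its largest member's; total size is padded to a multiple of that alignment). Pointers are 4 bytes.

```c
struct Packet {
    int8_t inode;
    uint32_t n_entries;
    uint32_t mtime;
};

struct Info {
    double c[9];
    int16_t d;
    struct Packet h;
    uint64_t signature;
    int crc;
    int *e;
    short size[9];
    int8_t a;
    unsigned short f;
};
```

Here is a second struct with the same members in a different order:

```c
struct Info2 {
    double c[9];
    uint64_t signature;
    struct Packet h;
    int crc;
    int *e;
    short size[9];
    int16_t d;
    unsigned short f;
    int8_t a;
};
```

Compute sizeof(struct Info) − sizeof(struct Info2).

Packet: 0..1  inode  (1B, 1-aligned); 1..4  -- padding (3B); 4..8  n_entries  (4B, 4-aligned); 8..12  mtime  (4B, 4-aligned); sizeof = 12, alignof = 4
0..72  c  (72B, 8-aligned)
72..74  d  (2B, 2-aligned)
74..76  -- padding (2B)
76..88  h  (12B, 4-aligned)
88..96  signature  (8B, 8-aligned)
96..100  crc  (4B, 4-aligned)
100..104  e  (4B, 4-aligned)
104..122  size  (18B, 2-aligned)
122..123  a  (1B, 1-aligned)
123..124  -- padding (1B)
124..126  f  (2B, 2-aligned)
126..128  -- tail padding (2B)
sizeof = 128, alignof = 8
— Info2 —
0..72  c  (72B, 8-aligned)
72..80  signature  (8B, 8-aligned)
80..92  h  (12B, 4-aligned)
92..96  crc  (4B, 4-aligned)
96..100  e  (4B, 4-aligned)
100..118  size  (18B, 2-aligned)
118..120  d  (2B, 2-aligned)
120..122  f  (2B, 2-aligned)
122..123  a  (1B, 1-aligned)
123..128  -- tail padding (5B)
sizeof = 128, alignof = 8
128 − 128 = 0

0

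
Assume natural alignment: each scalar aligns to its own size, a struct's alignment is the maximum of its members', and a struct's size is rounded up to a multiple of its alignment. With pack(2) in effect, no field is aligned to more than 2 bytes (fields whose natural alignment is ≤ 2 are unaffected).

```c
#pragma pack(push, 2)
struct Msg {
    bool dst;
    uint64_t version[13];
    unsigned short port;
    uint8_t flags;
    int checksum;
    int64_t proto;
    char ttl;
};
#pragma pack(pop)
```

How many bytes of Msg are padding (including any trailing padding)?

dst at 0 (size 1, align 1) → ends 1
pad 1 to align 2 for version
version at 2 (size 104, align 2) → ends 106
port at 106 (size 2, align 2) → ends 108
flags at 108 (size 1, align 1) → ends 109
pad 1 to align 2 for checksum
checksum at 110 (size 4, align 2) → ends 114
proto at 114 (size 8, align 2) → ends 122
ttl at 122 (size 1, align 1) → ends 123
tail pad 1 to reach multiple of 2
total 124 bytes, alignment 2
data bytes 121, size 124 → padding 3

3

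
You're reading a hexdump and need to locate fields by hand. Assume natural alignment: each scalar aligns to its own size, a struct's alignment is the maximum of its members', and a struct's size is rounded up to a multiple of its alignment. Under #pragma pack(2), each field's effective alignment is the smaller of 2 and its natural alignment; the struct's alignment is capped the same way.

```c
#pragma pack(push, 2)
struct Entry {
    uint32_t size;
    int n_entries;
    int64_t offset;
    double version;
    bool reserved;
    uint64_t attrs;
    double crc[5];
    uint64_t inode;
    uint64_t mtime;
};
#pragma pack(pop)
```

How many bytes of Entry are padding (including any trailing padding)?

1

@0: size [4B, align 2] → 4
@4: n_entries [4B, align 2] → 8
@8: offset [8B, align 2] → 16
@16: version [8B, align 2] → 24
@24: reserved [1B, align 1] → 25
+1 pad (align 2)
@26: attrs [8B, align 2] → 34
@34: crc [40B, align 2] → 74
@74: inode [8B, align 2] → 82
@82: mtime [8B, align 2] → 90
size 90, align 2
data bytes 89, size 90 → padding 1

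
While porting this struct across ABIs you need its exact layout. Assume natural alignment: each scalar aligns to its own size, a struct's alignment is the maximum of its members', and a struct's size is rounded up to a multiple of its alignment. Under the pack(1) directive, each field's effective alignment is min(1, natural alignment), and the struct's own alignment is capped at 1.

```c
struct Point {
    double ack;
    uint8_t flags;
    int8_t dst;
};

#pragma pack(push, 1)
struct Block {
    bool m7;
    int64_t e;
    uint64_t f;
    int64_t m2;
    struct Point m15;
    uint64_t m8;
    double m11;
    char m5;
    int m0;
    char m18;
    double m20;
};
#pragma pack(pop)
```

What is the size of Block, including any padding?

Point: @0: ack [8B, align 8] → 8; @8: flags [1B, align 1] → 9; @9: dst [1B, align 1] → 10; +6 tail pad (align 8); size 16, align 8
@0: m7 [1B, align 1] → 1
@1: e [8B, align 1] → 9
@9: f [8B, align 1] → 17
@17: m2 [8B, align 1] → 25
@25: m15 [16B, align 1] → 41
@41: m8 [8B, align 1] → 49
@49: m11 [8B, align 1] → 57
@57: m5 [1B, align 1] → 58
@58: m0 [4B, align 1] → 62
@62: m18 [1B, align 1] → 63
@63: m20 [8B, align 1] → 71
size 71, align 1

71 bytes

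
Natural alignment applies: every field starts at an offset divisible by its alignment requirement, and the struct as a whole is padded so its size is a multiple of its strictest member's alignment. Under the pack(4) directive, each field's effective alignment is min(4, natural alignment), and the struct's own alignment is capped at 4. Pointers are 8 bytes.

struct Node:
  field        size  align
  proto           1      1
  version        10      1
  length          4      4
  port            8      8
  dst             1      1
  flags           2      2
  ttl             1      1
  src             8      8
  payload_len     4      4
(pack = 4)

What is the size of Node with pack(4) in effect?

@0: proto [1B, align 1] → 1
@1: version [10B, align 1] → 11
+1 pad (align 4)
@12: length [4B, align 4] → 16
@16: port [8B, align 4] → 24
@24: dst [1B, align 1] → 25
+1 pad (align 2)
@26: flags [2B, align 2] → 28
@28: ttl [1B, align 1] → 29
+3 pad (align 4)
@32: src [8B, align 4] → 40
@40: payload_len [4B, align 4] → 44
size 44, align 4

44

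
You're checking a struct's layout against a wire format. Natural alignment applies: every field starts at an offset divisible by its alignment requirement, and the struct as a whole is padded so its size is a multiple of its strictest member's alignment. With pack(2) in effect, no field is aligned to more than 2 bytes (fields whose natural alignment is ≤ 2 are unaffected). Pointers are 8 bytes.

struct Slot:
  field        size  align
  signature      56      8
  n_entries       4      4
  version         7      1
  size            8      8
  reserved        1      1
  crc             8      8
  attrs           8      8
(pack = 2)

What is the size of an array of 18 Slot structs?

@0: signature [56B, align 2] → 56
@56: n_entries [4B, align 2] → 60
@60: version [7B, align 1] → 67
+1 pad (align 2)
@68: size [8B, align 2] → 76
@76: reserved [1B, align 1] → 77
+1 pad (align 2)
@78: crc [8B, align 2] → 86
@86: attrs [8B, align 2] → 94
size 94, align 2
array of 18: 18 × 94 = 1692

1692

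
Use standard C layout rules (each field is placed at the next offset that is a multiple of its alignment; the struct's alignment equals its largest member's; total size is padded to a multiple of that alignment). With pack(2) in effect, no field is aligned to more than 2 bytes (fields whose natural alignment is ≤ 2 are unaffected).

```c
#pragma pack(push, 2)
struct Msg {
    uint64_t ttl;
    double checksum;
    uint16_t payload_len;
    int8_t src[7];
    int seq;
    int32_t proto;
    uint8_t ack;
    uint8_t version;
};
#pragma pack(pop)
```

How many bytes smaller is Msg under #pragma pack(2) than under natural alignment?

natural layout:
  ttl at 0 (size 8, align 8) → ends 8
  checksum at 8 (size 8, align 8) → ends 16
  payload_len at 16 (size 2, align 2) → ends 18
  src at 18 (size 7, align 1) → ends 25
  pad 3 to align 4 for seq
  seq at 28 (size 4, align 4) → ends 32
  proto at 32 (size 4, align 4) → ends 36
  ack at 36 (size 1, align 1) → ends 37
  version at 37 (size 1, align 1) → ends 38
  tail pad 2 to reach multiple of 8
  total 40 bytes, alignment 8
packed(2) layout:
  ttl at 0 (size 8, align 2) → ends 8
  checksum at 8 (size 8, align 2) → ends 16
  payload_len at 16 (size 2, align 2) → ends 18
  src at 18 (size 7, align 1) → ends 25
  pad 1 to align 2 for seq
  seq at 26 (size 4, align 2) → ends 30
  proto at 30 (size 4, align 2) → ends 34
  ack at 34 (size 1, align 1) → ends 35
  version at 35 (size 1, align 1) → ends 36
  total 36 bytes, alignment 2
40 − 36 = 4

4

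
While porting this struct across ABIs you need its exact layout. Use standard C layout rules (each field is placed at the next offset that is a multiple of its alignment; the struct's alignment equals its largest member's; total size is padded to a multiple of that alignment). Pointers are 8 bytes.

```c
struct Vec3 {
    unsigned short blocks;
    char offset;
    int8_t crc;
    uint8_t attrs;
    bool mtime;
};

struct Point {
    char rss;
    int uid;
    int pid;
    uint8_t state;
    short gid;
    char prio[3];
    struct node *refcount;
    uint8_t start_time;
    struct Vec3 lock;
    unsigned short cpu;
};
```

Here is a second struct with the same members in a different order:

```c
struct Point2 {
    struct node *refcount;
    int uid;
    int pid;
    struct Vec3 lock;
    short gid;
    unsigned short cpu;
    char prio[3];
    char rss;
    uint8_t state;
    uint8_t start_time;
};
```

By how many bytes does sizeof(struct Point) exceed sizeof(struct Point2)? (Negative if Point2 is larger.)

Vec3: @0: blocks [2B, align 2] → 2; @2: offset [1B, align 1] → 3; @3: crc [1B, align 1] → 4; @4: attrs [1B, align 1] → 5; @5: mtime [1B, align 1] → 6; size 6, align 2
@0: rss [1B, align 1] → 1
+3 pad (align 4)
@4: uid [4B, align 4] → 8
@8: pid [4B, align 4] → 12
@12: state [1B, align 1] → 13
+1 pad (align 2)
@14: gid [2B, align 2] → 16
@16: prio [3B, align 1] → 19
+5 pad (align 8)
@24: refcount [8B, align 8] → 32
@32: start_time [1B, align 1] → 33
+1 pad (align 2)
@34: lock [6B, align 2] → 40
@40: cpu [2B, align 2] → 42
+6 tail pad (align 8)
size 48, align 8
— Point2 —
@0: refcount [8B, align 8] → 8
@8: uid [4B, align 4] → 12
@12: pid [4B, align 4] → 16
@16: lock [6B, align 2] → 22
@22: gid [2B, align 2] → 24
@24: cpu [2B, align 2] → 26
@26: prio [3B, align 1] → 29
@29: rss [1B, align 1] → 30
@30: state [1B, align 1] → 31
@31: start_time [1B, align 1] → 32
size 32, align 8
48 − 32 = 16

16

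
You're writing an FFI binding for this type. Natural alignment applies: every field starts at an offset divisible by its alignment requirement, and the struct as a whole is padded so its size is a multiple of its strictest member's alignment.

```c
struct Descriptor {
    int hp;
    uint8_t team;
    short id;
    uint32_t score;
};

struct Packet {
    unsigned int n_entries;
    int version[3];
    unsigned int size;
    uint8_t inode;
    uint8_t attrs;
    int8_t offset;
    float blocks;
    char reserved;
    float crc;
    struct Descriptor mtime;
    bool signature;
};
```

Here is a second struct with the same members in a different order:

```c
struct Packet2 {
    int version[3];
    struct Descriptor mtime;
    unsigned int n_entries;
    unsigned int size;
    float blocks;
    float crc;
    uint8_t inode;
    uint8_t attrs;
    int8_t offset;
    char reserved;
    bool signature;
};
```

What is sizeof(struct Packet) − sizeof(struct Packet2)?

4

Descriptor: hp at 0 (size 4, align 4) → ends 4; team at 4 (size 1, align 1) → ends 5; pad 1 to align 2 for id; id at 6 (size 2, align 2) → ends 8; score at 8 (size 4, align 4) → ends 12; total 12 bytes, alignment 4
n_entries at 0 (size 4, align 4) → ends 4
version at 4 (size 12, align 4) → ends 16
size at 16 (size 4, align 4) → ends 20
inode at 20 (size 1, align 1) → ends 21
attrs at 21 (size 1, align 1) → ends 22
offset at 22 (size 1, align 1) → ends 23
pad 1 to align 4 for blocks
blocks at 24 (size 4, align 4) → ends 28
reserved at 28 (size 1, align 1) → ends 29
pad 3 to align 4 for crc
crc at 32 (size 4, align 4) → ends 36
mtime at 36 (size 12, align 4) → ends 48
signature at 48 (size 1, align 1) → ends 49
tail pad 3 to reach multiple of 4
total 52 bytes, alignment 4
— Packet2 —
version at 0 (size 12, align 4) → ends 12
mtime at 12 (size 12, align 4) → ends 24
n_entries at 24 (size 4, align 4) → ends 28
size at 28 (size 4, align 4) → ends 32
blocks at 32 (size 4, align 4) → ends 36
crc at 36 (size 4, align 4) → ends 40
inode at 40 (size 1, align 1) → ends 41
attrs at 41 (size 1, align 1) → ends 42
offset at 42 (size 1, align 1) → ends 43
reserved at 43 (size 1, align 1) → ends 44
signature at 44 (size 1, align 1) → ends 45
tail pad 3 to reach multiple of 4
total 48 bytes, alignment 4
52 − 48 = 4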